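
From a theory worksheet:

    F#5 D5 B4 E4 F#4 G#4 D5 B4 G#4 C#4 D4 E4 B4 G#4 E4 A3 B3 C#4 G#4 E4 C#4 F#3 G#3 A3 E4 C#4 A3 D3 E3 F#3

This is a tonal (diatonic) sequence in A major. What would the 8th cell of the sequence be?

F#3 D3 B2 E2 F#2 G#2

Taking 6-note groups, the heads are F#5, D5, B4, G#4, E4: the pattern moves down a 3rd.
Extending down a 3rd: C#4 → A3 → F#3.
So cell 8 is F#3 D3 B2 E2 F#2 G#2.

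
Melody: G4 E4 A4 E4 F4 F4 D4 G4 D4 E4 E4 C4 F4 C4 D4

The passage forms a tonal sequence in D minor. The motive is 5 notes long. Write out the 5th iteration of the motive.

C4 A3 D4 A3 Bb3

The 5-note cells begin on G4, F4, E4 — each down a 2nd from the last.
Extending down a 2nd: D4 → C4.
From C4 the diatonic shape gives C4 A3 D4 A3 Bb3.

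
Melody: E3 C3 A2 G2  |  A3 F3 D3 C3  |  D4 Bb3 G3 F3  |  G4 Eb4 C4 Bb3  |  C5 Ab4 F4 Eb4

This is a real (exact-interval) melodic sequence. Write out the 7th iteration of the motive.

Bb5 Gb5 Eb5 Db5

Unit = 4 notes; the statements start on E3, A3, D4, G4, C5, moving up a 4th each time.
Carrying on: F5 → Bb5.
So cell 7 is Bb5 Gb5 Eb5 Db5.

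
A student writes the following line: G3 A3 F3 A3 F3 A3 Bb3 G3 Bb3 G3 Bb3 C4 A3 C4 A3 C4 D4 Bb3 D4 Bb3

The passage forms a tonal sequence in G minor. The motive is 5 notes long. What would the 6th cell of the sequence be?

Eb4 F4 D4 F4 D4

Unit = 5 notes; the statements start on G3, A3, Bb3, C4, moving up a 2nd each time.
Carrying on: D4 → Eb4.
So cell 6 is Eb4 F4 D4 F4 D4.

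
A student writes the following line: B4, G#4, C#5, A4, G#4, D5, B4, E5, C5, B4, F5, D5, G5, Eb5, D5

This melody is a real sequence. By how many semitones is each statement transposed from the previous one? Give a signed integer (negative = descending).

3

Taking 5-note groups, the heads are B4, D5, F5: the pattern moves up a 3rd.
B4→D5 is 74 − 71 = 3 semitones.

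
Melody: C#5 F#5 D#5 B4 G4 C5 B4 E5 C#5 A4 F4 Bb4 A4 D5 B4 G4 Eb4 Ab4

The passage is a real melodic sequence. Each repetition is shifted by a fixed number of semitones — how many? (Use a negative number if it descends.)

-2

Unit = 6 notes; the statements start on C#5, B4, A4, moving down a 2nd each time.
C#5 to B4 spans -2 semitones.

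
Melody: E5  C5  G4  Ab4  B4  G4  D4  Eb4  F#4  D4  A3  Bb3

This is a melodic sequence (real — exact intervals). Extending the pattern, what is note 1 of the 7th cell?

A#2

Grouping in 4s, the 1st note of each cell is E5, B4, F#4.
Extending down a 4th: C#4 → G#3 → D#3 → A#2.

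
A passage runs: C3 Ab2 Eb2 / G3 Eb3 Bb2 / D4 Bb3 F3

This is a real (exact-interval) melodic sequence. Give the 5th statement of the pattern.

With a 3-note motive the entries are C3, G3, D4, each up a 5th from the previous.
Carrying on: A4 → E5.
From E5 the exact shape gives E5 C5 G4.

E5 C5 G4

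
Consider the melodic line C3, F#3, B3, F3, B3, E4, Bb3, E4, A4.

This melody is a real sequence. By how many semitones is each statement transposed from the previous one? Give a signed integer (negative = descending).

5

Taking 3-note groups, the heads are C3, F3, Bb3: the pattern moves up a 4th.
C3 to F3 spans +5 semitones.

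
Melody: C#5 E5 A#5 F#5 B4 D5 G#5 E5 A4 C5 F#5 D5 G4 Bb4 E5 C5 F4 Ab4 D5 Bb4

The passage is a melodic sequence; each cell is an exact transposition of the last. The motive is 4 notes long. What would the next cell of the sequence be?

Eb4 Gb4 C5 Ab4

Unit = 4 notes; the statements start on C#5, B4, A4, G4, F4, moving down a 2nd each time.
So cell 6 is Eb4 Gb4 C5 Ab4.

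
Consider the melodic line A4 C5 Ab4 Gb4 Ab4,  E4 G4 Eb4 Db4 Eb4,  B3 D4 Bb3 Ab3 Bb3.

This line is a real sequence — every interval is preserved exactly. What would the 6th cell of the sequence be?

The 5-note cells begin on A4, E4, B3 — each down a 4th from the last.
Continuing the starts: F#3 → C#3 → G#2.
Statement 6 starts on G#2 and keeps the same exact contour: G#2 B2 G2 F2 G2.

G#2 B2 G2 F2 G2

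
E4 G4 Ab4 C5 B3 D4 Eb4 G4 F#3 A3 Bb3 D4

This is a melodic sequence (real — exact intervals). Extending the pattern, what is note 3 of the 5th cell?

The unit is 4 notes. Position-3 pitches of the 3 shown cells: Ab4, Eb4, Bb3.
Carrying that down a 4th forward: F3 → C3.

C3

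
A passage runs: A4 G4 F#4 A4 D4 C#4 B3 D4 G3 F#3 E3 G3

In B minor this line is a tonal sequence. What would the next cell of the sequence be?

Taking 4-note groups, the heads are A4, D4, G3: the pattern moves down a 5th.
Statement 4 starts on C#3 and keeps the same diatonic contour: C#3 B2 A2 C#3.

C#3 B2 A2 C#3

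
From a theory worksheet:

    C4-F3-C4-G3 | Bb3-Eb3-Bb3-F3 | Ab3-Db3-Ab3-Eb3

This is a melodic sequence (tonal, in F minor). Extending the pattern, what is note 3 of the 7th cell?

Grouping in 4s, the 3rd note of each cell is C4, Bb3, Ab3.
Extending down a 2nd: G3 → F3 → Eb3 → Db3.

Db3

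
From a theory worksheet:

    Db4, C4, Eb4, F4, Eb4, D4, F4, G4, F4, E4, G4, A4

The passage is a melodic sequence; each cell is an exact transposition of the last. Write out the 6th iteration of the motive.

B4 A#4 C#5 D#5

Taking 4-note groups, the heads are Db4, Eb4, F4: the pattern moves up a 2nd.
Carrying on: G4 → A4 → B4.
So cell 6 is B4 A#4 C#5 D#5.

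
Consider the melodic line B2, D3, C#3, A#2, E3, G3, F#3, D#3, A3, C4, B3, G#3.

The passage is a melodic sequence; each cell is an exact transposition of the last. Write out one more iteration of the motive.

D4 F4 E4 C#4

The 4-note cells begin on B2, E3, A3 — each up a 4th from the last.
From D4 the exact shape gives D4 F4 E4 C#4.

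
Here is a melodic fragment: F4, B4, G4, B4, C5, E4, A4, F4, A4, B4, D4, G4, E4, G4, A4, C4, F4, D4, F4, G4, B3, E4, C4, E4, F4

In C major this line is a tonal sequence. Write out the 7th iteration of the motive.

G3 C4 A3 C4 D4

Unit = 5 notes; the statements start on F4, E4, D4, C4, B3, moving down a 2nd each time.
Carrying on: A3 → G3.
From G3 the diatonic shape gives G3 C4 A3 C4 D4.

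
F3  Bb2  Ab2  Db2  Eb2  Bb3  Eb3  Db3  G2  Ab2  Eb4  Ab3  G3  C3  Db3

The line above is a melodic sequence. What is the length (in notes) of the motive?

5

Try groups of 5 (3 cells in 15 notes):
F3 Bb2 Ab2 Db2 Eb2 | Bb3 Eb3 Db3 G2 Ab2 | Eb4 Ab3 G3 C3 Db3
Each cell is the previous one up a 4th — so the unit is 5 notes.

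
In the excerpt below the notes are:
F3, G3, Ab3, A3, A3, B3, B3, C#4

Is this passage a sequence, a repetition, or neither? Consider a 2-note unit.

Note 1 of cell 2 is Ab3; if this were a sequence it would be G3. No unit length gives a consistent transposition pattern.

neither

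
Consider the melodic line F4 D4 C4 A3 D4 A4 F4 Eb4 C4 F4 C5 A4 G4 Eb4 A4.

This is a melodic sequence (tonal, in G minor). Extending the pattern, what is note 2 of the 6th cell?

With 5-note cells, note 2 of each statement runs D4, F4, A4.
Extending up a 3rd: C5 → Eb5 → G5.

G5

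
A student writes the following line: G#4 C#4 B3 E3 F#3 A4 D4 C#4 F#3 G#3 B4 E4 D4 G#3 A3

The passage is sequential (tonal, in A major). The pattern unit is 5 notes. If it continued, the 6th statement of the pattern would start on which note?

The 5-note cells begin on G#4, A4, B4 — each up a 2nd from the last.
Extending the heads up a 2nd: C#5 → D5 → E5.

E5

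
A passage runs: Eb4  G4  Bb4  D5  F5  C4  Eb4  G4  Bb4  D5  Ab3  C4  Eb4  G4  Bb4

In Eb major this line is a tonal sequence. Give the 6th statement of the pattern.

Bb2 D3 F3 Ab3 C4

The 5-note cells begin on Eb4, C4, Ab3 — each down a 3rd from the last.
Carrying on: F3 → D3 → Bb2.
From Bb2 the diatonic shape gives Bb2 D3 F3 Ab3 C4.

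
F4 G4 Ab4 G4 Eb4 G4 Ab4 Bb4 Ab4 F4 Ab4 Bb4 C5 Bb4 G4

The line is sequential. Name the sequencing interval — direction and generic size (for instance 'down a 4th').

With a 5-note motive the entries are F4, G4, Ab4, each up a 2nd from the previous.
F4 to G4 is up a 2nd.

up a 2nd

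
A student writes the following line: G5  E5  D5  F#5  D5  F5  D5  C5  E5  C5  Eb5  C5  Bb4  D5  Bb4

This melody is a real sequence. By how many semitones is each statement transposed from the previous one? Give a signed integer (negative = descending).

With a 5-note motive the entries are G5, F5, Eb5, each down a 2nd from the previous.
G5→F5 is 77 − 79 = -2 semitones.

-2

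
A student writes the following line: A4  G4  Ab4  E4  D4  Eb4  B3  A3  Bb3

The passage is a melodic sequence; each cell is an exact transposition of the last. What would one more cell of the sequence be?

F#3 E3 F3

Unit = 3 notes; the statements start on A4, E4, B3, moving down a 4th each time.
Statement 4 starts on F#3 and keeps the same exact contour: F#3 E3 F3.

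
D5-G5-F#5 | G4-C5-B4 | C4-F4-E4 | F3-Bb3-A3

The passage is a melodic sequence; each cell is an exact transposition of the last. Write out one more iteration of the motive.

Bb2 Eb3 D3

The 3-note cells begin on D5, G4, C4, F3 — each down a 5th from the last.
So cell 5 is Bb2 Eb3 D3.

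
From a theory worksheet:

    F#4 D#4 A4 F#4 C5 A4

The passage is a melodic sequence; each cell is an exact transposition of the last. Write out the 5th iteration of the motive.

Gb5 Eb5

Unit = 2 notes; the statements start on F#4, A4, C5, moving up a 3rd each time.
Carrying on: Eb5 → Gb5.
From Gb5 the exact shape gives Gb5 Eb5.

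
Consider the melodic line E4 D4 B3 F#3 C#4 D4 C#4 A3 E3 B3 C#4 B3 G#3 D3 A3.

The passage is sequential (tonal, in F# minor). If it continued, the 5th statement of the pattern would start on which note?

A3

The 5-note cells begin on E4, D4, C#4 — each down a 2nd from the last.
Extending the heads down a 2nd: B3 → A3.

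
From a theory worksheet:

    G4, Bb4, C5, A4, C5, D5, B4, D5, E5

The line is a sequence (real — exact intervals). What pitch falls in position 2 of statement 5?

The unit is 3 notes. Position-2 pitches of the 3 shown cells: Bb4, C5, D5.
Extending up a 2nd: E5 → F#5.

F#5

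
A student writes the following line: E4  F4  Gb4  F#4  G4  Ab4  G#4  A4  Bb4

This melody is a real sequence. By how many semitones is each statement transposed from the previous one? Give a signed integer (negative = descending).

Taking 3-note groups, the heads are E4, F#4, G#4: the pattern moves up a 2nd.
Counting half-steps from E4 to F#4: 2.

2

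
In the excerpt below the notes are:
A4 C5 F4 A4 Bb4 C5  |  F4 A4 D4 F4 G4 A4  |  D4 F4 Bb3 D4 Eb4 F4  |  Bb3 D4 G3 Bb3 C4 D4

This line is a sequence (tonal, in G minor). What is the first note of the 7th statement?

C3

Taking 6-note groups, the heads are A4, F4, D4, Bb3: the pattern moves down a 3rd.
Extending the heads down a 3rd: G3 → Eb3 → C3.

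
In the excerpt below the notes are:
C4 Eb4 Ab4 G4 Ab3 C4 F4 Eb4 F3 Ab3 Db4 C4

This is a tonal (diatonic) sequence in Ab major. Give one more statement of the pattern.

Taking 4-note groups, the heads are C4, Ab3, F3: the pattern moves down a 3rd.
Statement 4 starts on Db3 and keeps the same diatonic contour: Db3 F3 Bb3 Ab3.

Db3 F3 Bb3 Ab3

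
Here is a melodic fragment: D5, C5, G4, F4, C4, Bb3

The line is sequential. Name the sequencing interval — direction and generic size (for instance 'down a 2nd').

Taking 2-note groups, the heads are D5, G4, C4: the pattern moves down a 5th.
From D5 to G4: down a 5th.

down a 5th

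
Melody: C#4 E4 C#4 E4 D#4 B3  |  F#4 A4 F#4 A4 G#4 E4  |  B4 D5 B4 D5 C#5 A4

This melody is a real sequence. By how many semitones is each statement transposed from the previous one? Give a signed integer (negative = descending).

5

The 6-note cells begin on C#4, F#4, B4 — each up a 4th from the last.
Counting half-steps from C#4 to F#4: 5.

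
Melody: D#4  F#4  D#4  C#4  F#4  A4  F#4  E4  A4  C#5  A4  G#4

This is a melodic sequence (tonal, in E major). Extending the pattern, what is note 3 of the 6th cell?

G#5

With 4-note cells, note 3 of each statement runs D#4, F#4, A4.
Extending up a 3rd: C#5 → E5 → G#5.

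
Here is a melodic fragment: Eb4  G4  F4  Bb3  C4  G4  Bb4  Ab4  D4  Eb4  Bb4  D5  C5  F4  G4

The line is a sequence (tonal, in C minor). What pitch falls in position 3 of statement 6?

With 5-note cells, note 3 of each statement runs F4, Ab4, C5.
Each moves up a 3rd. Continuing: Eb5 → G5 → Bb5.

Bb5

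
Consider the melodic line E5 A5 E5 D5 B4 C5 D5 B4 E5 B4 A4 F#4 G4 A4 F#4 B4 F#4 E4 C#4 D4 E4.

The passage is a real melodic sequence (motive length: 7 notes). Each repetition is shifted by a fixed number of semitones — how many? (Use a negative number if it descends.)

With a 7-note motive the entries are E5, B4, F#4, each down a 4th from the previous.
E5→B4 is 71 − 76 = -5 semitones.

-5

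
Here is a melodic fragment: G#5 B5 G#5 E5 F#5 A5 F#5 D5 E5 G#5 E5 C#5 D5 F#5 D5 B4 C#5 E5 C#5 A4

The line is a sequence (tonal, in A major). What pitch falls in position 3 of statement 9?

Grouping in 4s, the 3rd note of each cell is G#5, F#5, E5, D5, C#5.
Carrying that down a 2nd forward: B4 → A4 → G#4 → F#4.

F#4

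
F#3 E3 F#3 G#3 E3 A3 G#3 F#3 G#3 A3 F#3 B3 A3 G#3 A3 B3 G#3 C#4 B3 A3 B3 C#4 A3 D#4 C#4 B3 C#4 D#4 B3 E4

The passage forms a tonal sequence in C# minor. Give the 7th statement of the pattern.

E4 D#4 E4 F#4 D#4 G#4

With a 6-note motive the entries are F#3, G#3, A3, B3, C#4, each up a 2nd from the previous.
Extending up a 2nd: D#4 → E4.
So cell 7 is E4 D#4 E4 F#4 D#4 G#4.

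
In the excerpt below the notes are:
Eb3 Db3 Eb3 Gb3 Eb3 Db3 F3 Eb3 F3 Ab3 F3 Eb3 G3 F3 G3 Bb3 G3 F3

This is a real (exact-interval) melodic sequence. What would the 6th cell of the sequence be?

Unit = 6 notes; the statements start on Eb3, F3, G3, moving up a 2nd each time.
Carrying on: A3 → B3 → C#4.
Statement 6 starts on C#4 and keeps the same exact contour: C#4 B3 C#4 E4 C#4 B3.

C#4 B3 C#4 E4 C#4 B3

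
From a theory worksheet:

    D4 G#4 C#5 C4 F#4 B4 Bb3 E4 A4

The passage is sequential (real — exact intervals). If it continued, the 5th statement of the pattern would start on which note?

Unit = 3 notes; the statements start on D4, C4, Bb3, moving down a 2nd each time.
Extending the heads down a 2nd: Ab3 → Gb3.

Gb3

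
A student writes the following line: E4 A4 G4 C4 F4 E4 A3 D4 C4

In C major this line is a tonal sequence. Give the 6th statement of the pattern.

B2 E3 D3

Unit = 3 notes; the statements start on E4, C4, A3, moving down a 3rd each time.
Extending down a 3rd: F3 → D3 → B2.
So cell 6 is B2 E3 D3.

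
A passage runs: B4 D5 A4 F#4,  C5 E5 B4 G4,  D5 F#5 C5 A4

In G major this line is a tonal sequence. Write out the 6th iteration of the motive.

G5 B5 F#5 D5

The 4-note cells begin on B4, C5, D5 — each up a 2nd from the last.
Extending up a 2nd: E5 → F#5 → G5.
So cell 6 is G5 B5 F#5 D5.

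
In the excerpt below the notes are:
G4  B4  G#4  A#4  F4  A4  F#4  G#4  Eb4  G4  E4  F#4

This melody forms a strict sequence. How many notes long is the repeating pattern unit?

4

There are 12 notes; a 4-note unit gives 3 cells:
G4 B4 G#4 A#4 | F4 A4 F#4 G#4 | Eb4 G4 E4 F#4
That's a consistent down a 2nd shift per cell, and no other grouping gives one.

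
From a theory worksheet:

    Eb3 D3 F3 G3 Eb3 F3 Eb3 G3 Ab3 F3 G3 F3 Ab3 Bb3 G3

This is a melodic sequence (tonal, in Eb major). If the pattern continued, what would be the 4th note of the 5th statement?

The unit is 5 notes. Position-4 pitches of the 3 shown cells: G3, Ab3, Bb3.
Carrying that up a 2nd forward: C4 → D4.

D4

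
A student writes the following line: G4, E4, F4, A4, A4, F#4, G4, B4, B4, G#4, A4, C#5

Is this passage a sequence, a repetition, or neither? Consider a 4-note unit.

Each 4-note cell is the previous one transposed up a 2nd.

sequence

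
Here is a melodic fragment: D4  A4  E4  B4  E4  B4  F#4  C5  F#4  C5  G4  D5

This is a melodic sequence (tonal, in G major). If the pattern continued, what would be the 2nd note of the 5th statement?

E5

Grouping in 4s, the 2nd note of each cell is A4, B4, C5.
Each moves up a 2nd. Continuing: D5 → E5.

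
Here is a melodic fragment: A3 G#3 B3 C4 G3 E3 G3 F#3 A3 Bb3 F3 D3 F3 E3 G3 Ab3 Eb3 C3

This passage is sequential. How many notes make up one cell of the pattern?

6

There are 18 notes; a 6-note unit gives 3 cells:
A3 G#3 B3 C4 G3 E3 | G3 F#3 A3 Bb3 F3 D3 | F3 E3 G3 Ab3 Eb3 C3
Every group is a transposition down a 2nd of the one before; no shorter unit works.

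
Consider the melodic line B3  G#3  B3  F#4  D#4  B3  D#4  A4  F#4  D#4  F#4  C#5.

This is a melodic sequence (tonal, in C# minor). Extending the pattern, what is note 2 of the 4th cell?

F#4

Grouping in 4s, the 2nd note of each cell is G#3, B3, D#4.
One more up a 3rd gives F#4.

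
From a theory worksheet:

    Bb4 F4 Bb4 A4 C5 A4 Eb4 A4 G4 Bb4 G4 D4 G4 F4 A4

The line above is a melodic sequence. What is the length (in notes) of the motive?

Try groups of 5 (3 cells in 15 notes):
Bb4 F4 Bb4 A4 C5 | A4 Eb4 A4 G4 Bb4 | G4 D4 G4 F4 A4
Every group is a transposition down a 2nd of the one before; no shorter unit works.

5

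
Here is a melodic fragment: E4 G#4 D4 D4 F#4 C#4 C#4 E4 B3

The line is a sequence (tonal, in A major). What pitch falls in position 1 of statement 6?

Grouping in 3s, the 1st note of each cell is E4, D4, C#4.
Each moves down a 2nd. Continuing: B3 → A3 → G#3.

G#3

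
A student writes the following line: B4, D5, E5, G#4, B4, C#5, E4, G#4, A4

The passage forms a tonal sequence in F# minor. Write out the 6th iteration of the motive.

F#3 A3 B3

The 3-note cells begin on B4, G#4, E4 — each down a 3rd from the last.
Carrying on: C#4 → A3 → F#3.
Statement 6 starts on F#3 and keeps the same diatonic contour: F#3 A3 B3.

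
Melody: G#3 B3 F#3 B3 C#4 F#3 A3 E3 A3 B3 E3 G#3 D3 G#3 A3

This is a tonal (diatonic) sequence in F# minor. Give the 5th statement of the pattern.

The 5-note cells begin on G#3, F#3, E3 — each down a 2nd from the last.
Continuing the starts: D3 → C#3.
So cell 5 is C#3 E3 B2 E3 F#3.

C#3 E3 B2 E3 F#3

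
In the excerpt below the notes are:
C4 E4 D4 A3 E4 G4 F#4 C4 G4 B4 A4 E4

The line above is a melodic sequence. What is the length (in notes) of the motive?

4

Try groups of 4 (3 cells in 12 notes):
C4 E4 D4 A3 | E4 G4 F#4 C4 | G4 B4 A4 E4
That's a consistent up a 3rd shift per cell, and no other grouping gives one.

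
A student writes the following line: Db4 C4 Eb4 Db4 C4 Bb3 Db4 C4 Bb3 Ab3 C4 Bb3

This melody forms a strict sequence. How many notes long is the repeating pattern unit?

4

There are 12 notes; a 4-note unit gives 3 cells:
Db4 C4 Eb4 Db4 | C4 Bb3 Db4 C4 | Bb3 Ab3 C4 Bb3
Each cell is the previous one down a 2nd — so the unit is 4 notes.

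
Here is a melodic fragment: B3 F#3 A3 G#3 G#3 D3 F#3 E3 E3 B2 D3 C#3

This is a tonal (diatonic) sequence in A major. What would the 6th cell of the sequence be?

F#2 C#2 E2 D2

The 4-note cells begin on B3, G#3, E3 — each down a 3rd from the last.
Carrying on: C#3 → A2 → F#2.
From F#2 the diatonic shape gives F#2 C#2 E2 D2.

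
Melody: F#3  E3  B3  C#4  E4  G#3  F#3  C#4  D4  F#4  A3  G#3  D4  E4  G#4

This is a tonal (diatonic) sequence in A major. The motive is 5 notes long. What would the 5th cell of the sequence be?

Taking 5-note groups, the heads are F#3, G#3, A3: the pattern moves up a 2nd.
Extending up a 2nd: B3 → C#4.
Statement 5 starts on C#4 and keeps the same diatonic contour: C#4 B3 F#4 G#4 B4.

C#4 B3 F#4 G#4 B4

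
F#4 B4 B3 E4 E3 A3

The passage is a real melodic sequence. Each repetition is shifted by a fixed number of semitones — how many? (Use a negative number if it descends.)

-7

The 2-note cells begin on F#4, B3, E3 — each down a 5th from the last.
F#4→B3 is 59 − 66 = -7 semitones.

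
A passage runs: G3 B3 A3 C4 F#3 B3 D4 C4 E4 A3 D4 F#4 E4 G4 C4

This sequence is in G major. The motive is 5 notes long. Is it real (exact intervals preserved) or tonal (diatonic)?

tonal

Every note is diatonic to G major.
Cell 1 has +4 semitones from note 1 to 2, but cell 2 has +3 — the interval quality changes while the contour stays the same, which is the hallmark of a tonal sequence.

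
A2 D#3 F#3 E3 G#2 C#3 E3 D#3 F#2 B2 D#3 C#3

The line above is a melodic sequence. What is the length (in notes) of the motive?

4

There are 12 notes; a 4-note unit gives 3 cells:
A2 D#3 F#3 E3 | G#2 C#3 E3 D#3 | F#2 B2 D#3 C#3
That's a consistent down a 2nd shift per cell, and no other grouping gives one.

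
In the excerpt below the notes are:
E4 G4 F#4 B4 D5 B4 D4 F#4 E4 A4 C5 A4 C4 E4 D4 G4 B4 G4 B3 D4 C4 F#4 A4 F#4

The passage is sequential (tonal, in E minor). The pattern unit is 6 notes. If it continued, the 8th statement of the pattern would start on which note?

Unit = 6 notes; the statements start on E4, D4, C4, B3, moving down a 2nd each time.
Continuing: A3 → G3 → F#3 → E3. Statement 8 starts on E3.

E3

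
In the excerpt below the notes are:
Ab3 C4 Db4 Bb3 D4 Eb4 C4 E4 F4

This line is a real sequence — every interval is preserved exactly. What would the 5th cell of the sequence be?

E4 G#4 A4

The 3-note cells begin on Ab3, Bb3, C4 — each up a 2nd from the last.
Carrying on: D4 → E4.
So cell 5 is E4 G#4 A4.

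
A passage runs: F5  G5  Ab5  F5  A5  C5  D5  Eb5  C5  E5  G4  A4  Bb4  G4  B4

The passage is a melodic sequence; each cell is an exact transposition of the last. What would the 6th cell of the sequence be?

E3 F#3 G3 E3 G#3

The 5-note cells begin on F5, C5, G4 — each down a 4th from the last.
Extending down a 4th: D4 → A3 → E3.
From E3 the exact shape gives E3 F#3 G3 E3 G#3.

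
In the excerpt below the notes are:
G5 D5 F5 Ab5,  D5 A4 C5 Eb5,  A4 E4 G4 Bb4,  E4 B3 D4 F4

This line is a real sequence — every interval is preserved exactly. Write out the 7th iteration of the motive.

With a 4-note motive the entries are G5, D5, A4, E4, each down a 4th from the previous.
Continuing the starts: B3 → F#3 → C#3.
So cell 7 is C#3 G#2 B2 D3.

C#3 G#2 B2 D3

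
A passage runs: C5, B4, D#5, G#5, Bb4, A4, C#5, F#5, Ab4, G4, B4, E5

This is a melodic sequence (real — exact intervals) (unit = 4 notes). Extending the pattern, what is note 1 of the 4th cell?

Grouping in 4s, the 1st note of each cell is C5, Bb4, Ab4.
One more down a 2nd gives Gb4.

Gb4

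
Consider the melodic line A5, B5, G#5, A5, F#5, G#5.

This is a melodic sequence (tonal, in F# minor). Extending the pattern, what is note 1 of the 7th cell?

B4

The unit is 2 notes. Position-1 pitches of the 3 shown cells: A5, G#5, F#5.
Each moves down a 2nd. Continuing: E5 → D5 → C#5 → B4.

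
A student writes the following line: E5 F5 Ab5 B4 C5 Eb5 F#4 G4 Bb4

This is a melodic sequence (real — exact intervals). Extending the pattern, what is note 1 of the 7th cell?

A#2

Grouping in 3s, the 1st note of each cell is E5, B4, F#4.
Extending down a 4th: C#4 → G#3 → D#3 → A#2.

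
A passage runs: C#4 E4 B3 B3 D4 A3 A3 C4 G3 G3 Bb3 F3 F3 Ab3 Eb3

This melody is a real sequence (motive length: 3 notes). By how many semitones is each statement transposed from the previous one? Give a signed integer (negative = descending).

The 3-note cells begin on C#4, B3, A3, G3, F3 — each down a 2nd from the last.
Counting half-steps from C#4 to B3: -2.

-2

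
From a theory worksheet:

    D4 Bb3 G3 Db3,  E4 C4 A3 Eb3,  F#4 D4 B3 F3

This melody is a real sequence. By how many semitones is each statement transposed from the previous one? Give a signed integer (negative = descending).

2

With a 4-note motive the entries are D4, E4, F#4, each up a 2nd from the previous.
D4→E4 is 64 − 62 = 2 semitones.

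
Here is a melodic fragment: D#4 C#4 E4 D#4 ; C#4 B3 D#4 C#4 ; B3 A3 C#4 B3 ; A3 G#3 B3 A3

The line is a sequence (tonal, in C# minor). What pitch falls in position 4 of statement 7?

E3

Grouping in 4s, the 4th note of each cell is D#4, C#4, B3, A3.
Extending down a 2nd: G#3 → F#3 → E3.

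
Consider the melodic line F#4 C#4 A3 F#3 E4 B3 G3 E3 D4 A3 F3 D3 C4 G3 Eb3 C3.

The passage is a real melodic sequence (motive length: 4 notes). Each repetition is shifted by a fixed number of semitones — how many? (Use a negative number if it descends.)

-2

Unit = 4 notes; the statements start on F#4, E4, D4, C4, moving down a 2nd each time.
F#4 to E4 spans -2 semitones.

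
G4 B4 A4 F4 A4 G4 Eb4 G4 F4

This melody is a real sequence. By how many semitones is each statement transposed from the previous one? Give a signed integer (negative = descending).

-2

The 3-note cells begin on G4, F4, Eb4 — each down a 2nd from the last.
Counting half-steps from G4 to F4: -2.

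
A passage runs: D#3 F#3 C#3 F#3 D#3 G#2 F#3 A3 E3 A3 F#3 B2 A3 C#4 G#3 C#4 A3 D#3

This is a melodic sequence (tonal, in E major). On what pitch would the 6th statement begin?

G#4

The 6-note cells begin on D#3, F#3, A3 — each up a 3rd from the last.
Extending the heads up a 3rd: C#4 → E4 → G#4.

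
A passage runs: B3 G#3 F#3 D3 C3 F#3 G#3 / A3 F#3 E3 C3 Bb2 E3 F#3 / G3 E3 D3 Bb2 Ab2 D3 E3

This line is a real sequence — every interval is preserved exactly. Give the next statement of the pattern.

Unit = 7 notes; the statements start on B3, A3, G3, moving down a 2nd each time.
So cell 4 is F3 D3 C3 Ab2 Gb2 C3 D3.

F3 D3 C3 Ab2 Gb2 C3 D3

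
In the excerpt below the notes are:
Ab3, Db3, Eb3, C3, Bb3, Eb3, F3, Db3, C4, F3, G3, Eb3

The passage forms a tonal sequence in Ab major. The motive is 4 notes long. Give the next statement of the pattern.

Db4 G3 Ab3 F3

Taking 4-note groups, the heads are Ab3, Bb3, C4: the pattern moves up a 2nd.
Statement 4 starts on Db4 and keeps the same diatonic contour: Db4 G3 Ab3 F3.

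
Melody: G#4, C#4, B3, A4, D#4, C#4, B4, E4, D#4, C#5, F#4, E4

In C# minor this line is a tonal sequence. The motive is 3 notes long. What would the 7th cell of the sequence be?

Unit = 3 notes; the statements start on G#4, A4, B4, C#5, moving up a 2nd each time.
Extending up a 2nd: D#5 → E5 → F#5.
So cell 7 is F#5 B4 A4.

F#5 B4 A4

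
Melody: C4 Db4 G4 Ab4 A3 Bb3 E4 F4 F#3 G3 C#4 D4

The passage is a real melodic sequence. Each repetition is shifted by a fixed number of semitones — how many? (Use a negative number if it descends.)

-3

The 4-note cells begin on C4, A3, F#3 — each down a 3rd from the last.
C4 to A3 spans -3 semitones.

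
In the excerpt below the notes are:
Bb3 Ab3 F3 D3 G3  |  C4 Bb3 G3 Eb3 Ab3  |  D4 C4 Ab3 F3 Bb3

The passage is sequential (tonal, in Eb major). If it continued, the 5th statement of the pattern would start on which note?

F4

With a 5-note motive the entries are Bb3, C4, D4, each up a 2nd from the previous.
Extending the heads up a 2nd: Eb4 → F4.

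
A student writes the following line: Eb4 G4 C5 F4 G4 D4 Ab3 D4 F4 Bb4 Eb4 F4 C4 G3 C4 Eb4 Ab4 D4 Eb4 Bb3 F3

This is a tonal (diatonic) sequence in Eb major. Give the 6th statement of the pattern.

Taking 7-note groups, the heads are Eb4, D4, C4: the pattern moves down a 2nd.
Carrying on: Bb3 → Ab3 → G3.
So cell 6 is G3 Bb3 Eb4 Ab3 Bb3 F3 C3.

G3 Bb3 Eb4 Ab3 Bb3 F3 C3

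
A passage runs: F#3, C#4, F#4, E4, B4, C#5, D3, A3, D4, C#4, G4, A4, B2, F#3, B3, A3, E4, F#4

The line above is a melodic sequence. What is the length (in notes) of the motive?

18 notes total. Splitting into 3 groups of 6:
F#3 C#4 F#4 E4 B4 C#5 | D3 A3 D4 C#4 G4 A4 | B2 F#3 B3 A3 E4 F#4
Every group is a transposition down a 3rd of the one before; no shorter unit works.

6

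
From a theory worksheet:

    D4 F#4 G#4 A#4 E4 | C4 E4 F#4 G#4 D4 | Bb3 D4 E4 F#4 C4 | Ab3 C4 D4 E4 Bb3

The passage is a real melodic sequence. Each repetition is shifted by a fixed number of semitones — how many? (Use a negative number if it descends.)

With a 5-note motive the entries are D4, C4, Bb3, Ab3, each down a 2nd from the previous.
D4→C4 is 60 − 62 = -2 semitones.

-2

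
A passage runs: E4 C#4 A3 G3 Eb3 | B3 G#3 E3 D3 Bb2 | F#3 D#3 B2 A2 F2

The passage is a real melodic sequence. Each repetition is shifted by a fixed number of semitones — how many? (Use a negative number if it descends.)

-5

With a 5-note motive the entries are E4, B3, F#3, each down a 4th from the previous.
Counting half-steps from E4 to B3: -5.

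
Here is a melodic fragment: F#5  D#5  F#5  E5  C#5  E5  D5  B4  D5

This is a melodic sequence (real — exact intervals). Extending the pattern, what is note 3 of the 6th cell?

Ab4

Grouping in 3s, the 3rd note of each cell is F#5, E5, D5.
Carrying that down a 2nd forward: C5 → Bb4 → Ab4.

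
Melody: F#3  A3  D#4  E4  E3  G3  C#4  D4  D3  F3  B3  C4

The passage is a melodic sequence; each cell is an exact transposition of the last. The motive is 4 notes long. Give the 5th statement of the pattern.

Bb2 Db3 G3 Ab3

The 4-note cells begin on F#3, E3, D3 — each down a 2nd from the last.
Carrying on: C3 → Bb2.
Statement 5 starts on Bb2 and keeps the same exact contour: Bb2 Db3 G3 Ab3.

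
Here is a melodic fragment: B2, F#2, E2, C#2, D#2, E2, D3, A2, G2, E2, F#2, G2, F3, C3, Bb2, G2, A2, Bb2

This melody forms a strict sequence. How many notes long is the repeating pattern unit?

6

18 notes total. Splitting into 3 groups of 6:
B2 F#2 E2 C#2 D#2 E2 | D3 A2 G2 E2 F#2 G2 | F3 C3 Bb2 G2 A2 Bb2
That's a consistent up a 3rd shift per cell, and no other grouping gives one.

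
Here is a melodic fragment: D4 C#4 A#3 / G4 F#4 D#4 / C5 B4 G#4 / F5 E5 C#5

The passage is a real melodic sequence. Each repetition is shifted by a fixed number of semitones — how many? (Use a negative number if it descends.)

5

Taking 3-note groups, the heads are D4, G4, C5, F5: the pattern moves up a 4th.
D4→G4 is 67 − 62 = 5 semitones.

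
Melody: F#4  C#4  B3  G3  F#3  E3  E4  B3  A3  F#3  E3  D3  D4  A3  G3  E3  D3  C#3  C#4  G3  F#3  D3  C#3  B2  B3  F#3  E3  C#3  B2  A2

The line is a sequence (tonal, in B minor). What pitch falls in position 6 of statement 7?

F#2

The unit is 6 notes. Position-6 pitches of the 5 shown cells: E3, D3, C#3, B2, A2.
Extending down a 2nd: G2 → F#2.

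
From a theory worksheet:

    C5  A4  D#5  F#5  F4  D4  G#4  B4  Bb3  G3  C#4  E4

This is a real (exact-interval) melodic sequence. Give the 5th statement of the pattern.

Ab2 F2 B2 D3

Unit = 4 notes; the statements start on C5, F4, Bb3, moving down a 5th each time.
Extending down a 5th: Eb3 → Ab2.
From Ab2 the exact shape gives Ab2 F2 B2 D3.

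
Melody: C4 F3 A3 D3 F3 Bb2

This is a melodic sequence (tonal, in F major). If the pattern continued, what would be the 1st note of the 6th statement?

With 2-note cells, note 1 of each statement runs C4, A3, F3.
Each moves down a 3rd. Continuing: D3 → Bb2 → G2.

G2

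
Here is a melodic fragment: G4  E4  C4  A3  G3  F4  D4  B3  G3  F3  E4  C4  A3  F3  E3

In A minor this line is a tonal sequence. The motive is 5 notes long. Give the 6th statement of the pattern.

The 5-note cells begin on G4, F4, E4 — each down a 2nd from the last.
Continuing the starts: D4 → C4 → B3.
Statement 6 starts on B3 and keeps the same diatonic contour: B3 G3 E3 C3 B2.

B3 G3 E3 C3 B2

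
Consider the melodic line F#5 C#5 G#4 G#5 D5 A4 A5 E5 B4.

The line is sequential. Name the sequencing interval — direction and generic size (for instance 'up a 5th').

Taking 3-note groups, the heads are F#5, G#5, A5: the pattern moves up a 2nd.
F#5 to G#5 is up a 2nd.

up a 2nd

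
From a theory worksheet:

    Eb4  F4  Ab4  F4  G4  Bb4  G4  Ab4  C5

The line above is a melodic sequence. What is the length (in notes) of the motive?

3

Try groups of 3 (3 cells in 9 notes):
Eb4 F4 Ab4 | F4 G4 Bb4 | G4 Ab4 C5
Every group is a transposition up a 2nd of the one before; no shorter unit works.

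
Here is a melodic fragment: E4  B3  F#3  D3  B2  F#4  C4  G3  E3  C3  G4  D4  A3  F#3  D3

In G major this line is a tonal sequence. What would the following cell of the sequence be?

Taking 5-note groups, the heads are E4, F#4, G4: the pattern moves up a 2nd.
Statement 4 starts on A4 and keeps the same diatonic contour: A4 E4 B3 G3 E3.

A4 E4 B3 G3 E3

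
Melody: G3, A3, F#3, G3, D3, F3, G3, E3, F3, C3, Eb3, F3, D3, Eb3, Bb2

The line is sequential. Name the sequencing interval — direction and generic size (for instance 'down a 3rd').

down a 2nd

Unit = 5 notes; the statements start on G3, F3, Eb3, moving down a 2nd each time.
From G3 to F3: down a 2nd.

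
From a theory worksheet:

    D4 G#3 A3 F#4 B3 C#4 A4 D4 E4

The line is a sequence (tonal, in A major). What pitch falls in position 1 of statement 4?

The unit is 3 notes. Position-1 pitches of the 3 shown cells: D4, F#4, A4.
From A4, up a 3rd gives C#5.

C#5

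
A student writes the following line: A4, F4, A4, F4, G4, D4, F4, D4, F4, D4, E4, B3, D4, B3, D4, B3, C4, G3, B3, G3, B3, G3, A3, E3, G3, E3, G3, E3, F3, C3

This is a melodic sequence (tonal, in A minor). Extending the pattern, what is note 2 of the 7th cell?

A2

Grouping in 6s, the 2nd note of each cell is F4, D4, B3, G3, E3.
Extending down a 3rd: C3 → A2.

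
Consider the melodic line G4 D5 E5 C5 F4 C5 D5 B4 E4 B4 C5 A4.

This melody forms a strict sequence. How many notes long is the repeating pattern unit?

Try groups of 4 (3 cells in 12 notes):
G4 D5 E5 C5 | F4 C5 D5 B4 | E4 B4 C5 A4
That's a consistent down a 2nd shift per cell, and no other grouping gives one.

4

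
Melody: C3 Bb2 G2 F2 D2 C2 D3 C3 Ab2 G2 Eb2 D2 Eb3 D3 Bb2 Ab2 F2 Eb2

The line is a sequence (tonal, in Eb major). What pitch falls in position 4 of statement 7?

Eb3

With 6-note cells, note 4 of each statement runs F2, G2, Ab2.
Each moves up a 2nd. Continuing: Bb2 → C3 → D3 → Eb3.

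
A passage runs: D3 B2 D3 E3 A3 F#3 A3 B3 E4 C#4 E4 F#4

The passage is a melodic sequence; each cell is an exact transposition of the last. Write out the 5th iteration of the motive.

F#5 D#5 F#5 G#5

The 4-note cells begin on D3, A3, E4 — each up a 5th from the last.
Carrying on: B4 → F#5.
So cell 5 is F#5 D#5 F#5 G#5.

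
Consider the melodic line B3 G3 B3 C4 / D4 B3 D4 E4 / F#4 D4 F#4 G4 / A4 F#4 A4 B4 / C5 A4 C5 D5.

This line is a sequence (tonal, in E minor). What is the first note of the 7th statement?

With a 4-note motive the entries are B3, D4, F#4, A4, C5, each up a 3rd from the previous.
Continuing: E5 → G5. Statement 7 starts on G5.

G5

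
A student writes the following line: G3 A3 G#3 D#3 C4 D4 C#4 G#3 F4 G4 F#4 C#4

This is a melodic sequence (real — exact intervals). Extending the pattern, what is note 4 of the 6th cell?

With 4-note cells, note 4 of each statement runs D#3, G#3, C#4.
Extending up a 4th: F#4 → B4 → E5.

E5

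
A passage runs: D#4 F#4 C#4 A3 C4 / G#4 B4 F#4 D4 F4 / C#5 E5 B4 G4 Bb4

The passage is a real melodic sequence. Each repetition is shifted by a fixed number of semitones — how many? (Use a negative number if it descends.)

5

The 5-note cells begin on D#4, G#4, C#5 — each up a 4th from the last.
D#4→G#4 is 68 − 63 = 5 semitones.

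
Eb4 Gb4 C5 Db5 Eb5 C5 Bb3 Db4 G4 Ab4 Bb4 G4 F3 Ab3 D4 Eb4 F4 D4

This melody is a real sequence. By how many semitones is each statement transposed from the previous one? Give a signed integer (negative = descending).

Taking 6-note groups, the heads are Eb4, Bb3, F3: the pattern moves down a 4th.
Eb4→Bb3 is 58 − 63 = -5 semitones.

-5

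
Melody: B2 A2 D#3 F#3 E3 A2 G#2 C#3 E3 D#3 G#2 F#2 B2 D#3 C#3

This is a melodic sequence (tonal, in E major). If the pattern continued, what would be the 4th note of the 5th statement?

B2

The unit is 5 notes. Position-4 pitches of the 3 shown cells: F#3, E3, D#3.
Carrying that down a 2nd forward: C#3 → B2.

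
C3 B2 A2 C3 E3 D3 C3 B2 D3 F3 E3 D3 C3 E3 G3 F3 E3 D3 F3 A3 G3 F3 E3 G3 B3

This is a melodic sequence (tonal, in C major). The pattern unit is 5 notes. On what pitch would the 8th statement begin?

C4

The 5-note cells begin on C3, D3, E3, F3, G3 — each up a 2nd from the last.
Extending the heads up a 2nd: A3 → B3 → C4.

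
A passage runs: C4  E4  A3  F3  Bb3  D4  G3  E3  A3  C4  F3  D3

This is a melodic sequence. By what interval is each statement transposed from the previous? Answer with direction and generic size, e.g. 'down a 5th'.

down a 2nd

Taking 4-note groups, the heads are C4, Bb3, A3: the pattern moves down a 2nd.
From C4 to Bb3: down a 2nd.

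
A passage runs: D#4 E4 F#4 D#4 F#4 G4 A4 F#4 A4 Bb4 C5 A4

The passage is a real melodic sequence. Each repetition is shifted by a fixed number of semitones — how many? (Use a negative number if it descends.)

Unit = 4 notes; the statements start on D#4, F#4, A4, moving up a 3rd each time.
D#4 to F#4 spans +3 semitones.

3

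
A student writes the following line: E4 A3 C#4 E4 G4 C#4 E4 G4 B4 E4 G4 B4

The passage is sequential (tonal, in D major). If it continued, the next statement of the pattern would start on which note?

Taking 4-note groups, the heads are E4, G4, B4: the pattern moves up a 3rd.
The next head, up a 3rd from B4, is D5.

D5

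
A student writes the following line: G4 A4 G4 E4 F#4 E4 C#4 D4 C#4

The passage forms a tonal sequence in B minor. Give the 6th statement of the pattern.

D3 E3 D3

Unit = 3 notes; the statements start on G4, E4, C#4, moving down a 3rd each time.
Carrying on: A3 → F#3 → D3.
Statement 6 starts on D3 and keeps the same diatonic contour: D3 E3 D3.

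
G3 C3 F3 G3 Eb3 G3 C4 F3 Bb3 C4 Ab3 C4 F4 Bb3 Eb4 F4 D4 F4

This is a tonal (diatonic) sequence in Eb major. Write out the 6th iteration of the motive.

Ab5 D5 G5 Ab5 F5 Ab5

Taking 6-note groups, the heads are G3, C4, F4: the pattern moves up a 4th.
Continuing the starts: Bb4 → Eb5 → Ab5.
Statement 6 starts on Ab5 and keeps the same diatonic contour: Ab5 D5 G5 Ab5 F5 Ab5.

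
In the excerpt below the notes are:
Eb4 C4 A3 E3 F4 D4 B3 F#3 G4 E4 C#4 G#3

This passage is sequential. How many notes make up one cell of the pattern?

4

12 notes total. Splitting into 3 groups of 4:
Eb4 C4 A3 E3 | F4 D4 B3 F#3 | G4 E4 C#4 G#3
That's a consistent up a 2nd shift per cell, and no other grouping gives one.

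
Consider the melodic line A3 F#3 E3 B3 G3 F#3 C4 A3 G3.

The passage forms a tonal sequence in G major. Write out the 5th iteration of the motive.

Unit = 3 notes; the statements start on A3, B3, C4, moving up a 2nd each time.
Continuing the starts: D4 → E4.
From E4 the diatonic shape gives E4 C4 B3.

E4 C4 B3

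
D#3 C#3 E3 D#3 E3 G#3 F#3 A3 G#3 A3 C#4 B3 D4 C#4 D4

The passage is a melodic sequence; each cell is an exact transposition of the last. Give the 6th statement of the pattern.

Unit = 5 notes; the statements start on D#3, G#3, C#4, moving up a 4th each time.
Continuing the starts: F#4 → B4 → E5.
So cell 6 is E5 D5 F5 E5 F5.

E5 D5 F5 E5 F5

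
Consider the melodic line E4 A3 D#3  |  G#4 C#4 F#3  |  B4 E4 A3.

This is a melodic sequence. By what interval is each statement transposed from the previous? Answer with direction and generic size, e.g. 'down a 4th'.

Taking 3-note groups, the heads are E4, G#4, B4: the pattern moves up a 3rd.
E4 to G#4 is up a 3rd.

up a 3rd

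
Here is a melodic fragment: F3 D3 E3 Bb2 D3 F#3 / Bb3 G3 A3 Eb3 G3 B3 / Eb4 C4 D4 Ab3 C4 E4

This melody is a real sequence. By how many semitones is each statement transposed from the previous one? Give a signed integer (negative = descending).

Unit = 6 notes; the statements start on F3, Bb3, Eb4, moving up a 4th each time.
F3 to Bb3 spans +5 semitones.

5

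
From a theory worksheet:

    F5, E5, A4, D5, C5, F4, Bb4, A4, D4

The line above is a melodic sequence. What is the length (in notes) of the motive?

3

9 notes total. Splitting into 3 groups of 3:
F5 E5 A4 | D5 C5 F4 | Bb4 A4 D4
That's a consistent down a 3rd shift per cell, and no other grouping gives one.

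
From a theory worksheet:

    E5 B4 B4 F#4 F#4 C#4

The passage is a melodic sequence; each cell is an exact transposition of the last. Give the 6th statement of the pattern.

D#3 A#2

With a 2-note motive the entries are E5, B4, F#4, each down a 4th from the previous.
Extending down a 4th: C#4 → G#3 → D#3.
Statement 6 starts on D#3 and keeps the same exact contour: D#3 A#2.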